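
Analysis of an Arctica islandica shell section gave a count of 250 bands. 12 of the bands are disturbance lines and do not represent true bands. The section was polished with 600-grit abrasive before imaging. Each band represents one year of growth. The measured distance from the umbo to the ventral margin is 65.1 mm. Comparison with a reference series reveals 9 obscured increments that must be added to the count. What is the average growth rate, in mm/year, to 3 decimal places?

0.264 mm/year

After corrections the count is 250 − 12 + 9 = 247 bands.
Mean rate = 65.1 mm / 247 years ≈ 0.264 mm/year.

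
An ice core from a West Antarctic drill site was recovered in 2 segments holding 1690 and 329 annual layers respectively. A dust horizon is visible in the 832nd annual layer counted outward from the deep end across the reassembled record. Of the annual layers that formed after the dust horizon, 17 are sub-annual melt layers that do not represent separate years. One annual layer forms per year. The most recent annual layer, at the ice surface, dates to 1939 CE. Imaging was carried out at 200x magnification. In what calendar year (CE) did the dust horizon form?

769 CE

Total annual layers = 1690 + 329 = 2019.
The dust horizon sits at annual layer 832 from the deep end, so 2019 − 832 = 1187 annual layers formed after it.
1187 − 17 false = 1170 true annual layers after the dust horizon.
The annual layer at the ice surface is 1939 CE, so the dust horizon dates to 1939 − 1170 = 769 CE.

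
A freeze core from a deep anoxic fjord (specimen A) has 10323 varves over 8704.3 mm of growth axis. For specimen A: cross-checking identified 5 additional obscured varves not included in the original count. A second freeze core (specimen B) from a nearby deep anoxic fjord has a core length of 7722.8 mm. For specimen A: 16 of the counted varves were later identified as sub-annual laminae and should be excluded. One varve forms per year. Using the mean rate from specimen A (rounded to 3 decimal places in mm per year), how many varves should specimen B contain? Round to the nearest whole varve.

Specimen A: adjusted count: 10323 − 16 + 5 = 10312 varves.
A: Extension rate ≈ 8704.3 / 10312 = 0.844 mm per year.
B spans 7722.8 / 0.844 = 9150.24 years ≈ 9150 varves.

9150 varves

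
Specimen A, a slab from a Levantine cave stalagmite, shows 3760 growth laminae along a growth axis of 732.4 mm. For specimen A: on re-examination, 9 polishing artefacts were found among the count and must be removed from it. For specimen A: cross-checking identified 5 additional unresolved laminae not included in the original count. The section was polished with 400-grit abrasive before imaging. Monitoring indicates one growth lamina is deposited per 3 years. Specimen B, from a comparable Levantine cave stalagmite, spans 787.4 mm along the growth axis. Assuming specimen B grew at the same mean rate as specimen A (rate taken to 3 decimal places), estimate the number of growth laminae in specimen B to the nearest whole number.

4038 growth laminae

Specimen A: correcting the raw count gives 3760 − 9 + 5 = 3756 true growth laminae.
Specimen A: at 3 years per growth lamina, 3756 × 3 = 11268 years.
A: Mean rate = 732.4 mm / 11268 years ≈ 0.065 mm/yr.
For B, 787.4 / 0.065 = 12113.85 years; at 3 years per growth lamina that is 12113.85 / 3 ≈ 4038 growth laminae.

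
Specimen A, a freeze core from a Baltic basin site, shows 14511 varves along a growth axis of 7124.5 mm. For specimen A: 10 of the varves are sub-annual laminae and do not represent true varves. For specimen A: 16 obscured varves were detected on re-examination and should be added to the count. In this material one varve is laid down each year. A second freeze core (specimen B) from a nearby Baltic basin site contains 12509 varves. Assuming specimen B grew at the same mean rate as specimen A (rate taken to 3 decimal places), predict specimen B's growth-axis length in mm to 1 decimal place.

6141.9 mm

Specimen A: true varve count = 14511 − 10 + 16 = 14517.
A: Mean rate = 7124.5 mm / 14517 years ≈ 0.491 mm/year.
For B, 0.491 mm/year × 12509 years = 6141.9 mm.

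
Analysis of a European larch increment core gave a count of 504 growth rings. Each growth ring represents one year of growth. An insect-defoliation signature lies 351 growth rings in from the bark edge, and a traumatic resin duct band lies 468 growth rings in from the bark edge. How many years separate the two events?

117 yr

The two markers are separated by 468 − 351 = 117 growth rings.
One growth ring per year makes the interval 117 years.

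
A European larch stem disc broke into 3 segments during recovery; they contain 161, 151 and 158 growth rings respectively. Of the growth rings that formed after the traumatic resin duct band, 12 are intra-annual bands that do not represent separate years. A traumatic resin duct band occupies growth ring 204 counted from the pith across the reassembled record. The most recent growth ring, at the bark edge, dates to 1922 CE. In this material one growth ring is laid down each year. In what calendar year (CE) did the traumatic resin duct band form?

Total growth rings = 161 + 151 + 158 = 470.
The traumatic resin duct band sits at growth ring 204 from the pith, so 470 − 204 = 266 growth rings formed after it.
266 − 12 false = 254 true growth rings after the traumatic resin duct band.
Counting back 254 years from 1922 CE places the traumatic resin duct band in 1922 − 254 = 1668 CE.

1668 CE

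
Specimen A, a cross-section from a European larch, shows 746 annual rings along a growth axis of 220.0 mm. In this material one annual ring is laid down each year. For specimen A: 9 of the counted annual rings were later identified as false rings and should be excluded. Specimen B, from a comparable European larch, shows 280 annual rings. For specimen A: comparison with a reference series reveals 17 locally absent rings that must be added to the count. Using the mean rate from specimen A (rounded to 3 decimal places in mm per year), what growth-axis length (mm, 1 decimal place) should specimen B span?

81.8 mm

Specimen A: adjusted count: 746 − 9 + 17 = 754 annual rings.
A: Mean rate = 220.0 mm / 754 years ≈ 0.292 mm per year.
B's length ≈ 0.292 × 280 = 81.8 mm.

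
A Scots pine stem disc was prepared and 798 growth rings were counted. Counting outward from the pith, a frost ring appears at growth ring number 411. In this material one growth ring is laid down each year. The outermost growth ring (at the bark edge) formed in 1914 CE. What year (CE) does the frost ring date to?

The frost ring sits at growth ring 411 from the pith, so 798 − 411 = 387 growth rings formed after it.
Counting back 387 years from 1914 CE places the frost ring in 1914 − 387 = 1527 CE.

1527 CE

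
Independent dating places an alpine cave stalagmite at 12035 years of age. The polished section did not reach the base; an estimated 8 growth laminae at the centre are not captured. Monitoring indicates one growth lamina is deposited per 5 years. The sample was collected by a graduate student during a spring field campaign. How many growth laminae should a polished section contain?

One growth lamina every 5 years means 12035 / 5 = 2407 growth laminae.
2407 − 8 missed = 2399 growth laminae expected in the prepared section.

2399 growth laminae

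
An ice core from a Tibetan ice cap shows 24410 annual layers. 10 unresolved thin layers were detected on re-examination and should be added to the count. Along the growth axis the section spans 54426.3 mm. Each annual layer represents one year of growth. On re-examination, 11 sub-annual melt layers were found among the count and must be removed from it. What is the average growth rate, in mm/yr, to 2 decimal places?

2.23 mm/yr

Correcting the raw count gives 24410 − 11 + 10 = 24409 true annual layers.
Extension rate ≈ 54426.3 / 24409 = 2.23 mm/yr.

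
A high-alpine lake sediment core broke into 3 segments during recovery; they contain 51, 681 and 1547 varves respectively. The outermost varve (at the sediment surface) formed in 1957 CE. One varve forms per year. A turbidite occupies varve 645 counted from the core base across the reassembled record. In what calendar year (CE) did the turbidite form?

323 CE

Total varves = 51 + 681 + 1547 = 2279.
The turbidite sits at varve 645 from the core base, so 2279 − 645 = 1634 varves formed after it.
1957 − 1634 = 323 CE.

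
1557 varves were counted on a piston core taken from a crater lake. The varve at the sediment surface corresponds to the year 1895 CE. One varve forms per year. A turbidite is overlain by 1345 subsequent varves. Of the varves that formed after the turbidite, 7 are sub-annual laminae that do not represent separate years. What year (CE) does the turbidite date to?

557 CE

1345 varves formed after the turbidite.
Removing the 7 false varves leaves 1345 − 7 = 1338 true varves beyond the turbidite.
The varve at the sediment surface is 1895 CE, so the turbidite dates to 1895 − 1338 = 557 CE.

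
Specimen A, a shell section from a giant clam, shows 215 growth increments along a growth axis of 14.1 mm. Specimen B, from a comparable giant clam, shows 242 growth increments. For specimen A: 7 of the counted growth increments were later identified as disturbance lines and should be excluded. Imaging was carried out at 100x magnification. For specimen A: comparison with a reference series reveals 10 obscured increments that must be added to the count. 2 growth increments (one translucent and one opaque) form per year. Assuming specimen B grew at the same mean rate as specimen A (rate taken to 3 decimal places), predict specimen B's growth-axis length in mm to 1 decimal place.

Specimen A: after corrections the count is 215 − 7 + 10 = 218 growth increments.
Specimen A: dividing by 2 growth increments per year: 218 / 2 = 109 years.
A: Mean rate = 14.1 mm / 109 years ≈ 0.129 mm/year.
Specimen B: with 2 growth increments per year, 242 / 2 = 121 years. Length of B = 0.129 × 121 = 15.6 mm.

15.6 mm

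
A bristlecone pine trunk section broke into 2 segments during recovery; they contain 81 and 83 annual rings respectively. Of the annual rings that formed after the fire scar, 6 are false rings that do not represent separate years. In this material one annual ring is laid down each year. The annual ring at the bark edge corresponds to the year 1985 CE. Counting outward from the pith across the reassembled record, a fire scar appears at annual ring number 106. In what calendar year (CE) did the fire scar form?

1933 CE

Total annual rings = 81 + 83 = 164.
Between annual ring 106 and the bark edge there are 164 − 106 = 58 annual rings.
Excluding 6 false annual rings: 58 − 6 = 52.
Counting back 52 years from 1985 CE places the fire scar in 1985 − 52 = 1933 CE.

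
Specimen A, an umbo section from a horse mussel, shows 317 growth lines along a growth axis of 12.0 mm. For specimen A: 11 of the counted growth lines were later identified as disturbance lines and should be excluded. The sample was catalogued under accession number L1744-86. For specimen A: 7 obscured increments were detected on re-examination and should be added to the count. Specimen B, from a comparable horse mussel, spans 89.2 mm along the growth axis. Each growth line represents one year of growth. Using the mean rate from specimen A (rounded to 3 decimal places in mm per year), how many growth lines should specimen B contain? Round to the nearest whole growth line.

Specimen A: true growth line count = 317 − 11 + 7 = 313.
A: Mean rate = 12.0 mm / 313 years ≈ 0.038 mm per year.
Specimen B: 89.2 mm / 0.038 mm per year = 2347.37 years ≈ 2347 growth lines.

2347 growth lines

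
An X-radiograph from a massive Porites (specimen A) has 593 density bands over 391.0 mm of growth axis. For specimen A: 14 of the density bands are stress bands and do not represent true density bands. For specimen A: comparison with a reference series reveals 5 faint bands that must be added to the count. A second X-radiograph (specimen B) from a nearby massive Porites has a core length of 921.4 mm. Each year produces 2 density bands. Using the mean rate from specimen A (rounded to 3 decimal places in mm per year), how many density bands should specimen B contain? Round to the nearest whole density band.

Specimen A: true density band count = 593 − 14 + 5 = 584.
Specimen A: dividing by 2 density bands per year: 584 / 2 = 292 years.
A: Mean rate = 391.0 mm / 292 years ≈ 1.339 mm/year.
Specimen B: 921.4 mm / 1.339 mm per year = 688.13 years; at 2 density bands per year that is 688.13 × 2 ≈ 1376 density bands.

1376 density bands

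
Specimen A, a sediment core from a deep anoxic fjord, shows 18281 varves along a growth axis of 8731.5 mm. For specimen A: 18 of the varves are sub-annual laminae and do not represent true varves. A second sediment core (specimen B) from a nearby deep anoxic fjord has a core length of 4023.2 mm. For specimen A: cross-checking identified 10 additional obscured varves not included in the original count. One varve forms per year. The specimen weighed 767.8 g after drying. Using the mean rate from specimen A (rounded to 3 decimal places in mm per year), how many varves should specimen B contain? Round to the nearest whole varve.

Specimen A: adjusted count: 18281 − 18 + 10 = 18273 varves.
A: 8731.5 mm over 18273 years gives 8731.5 / 18273 ≈ 0.478 mm per year.
Specimen B: 4023.2 mm / 0.478 mm per year = 8416.74 years ≈ 8417 varves.

8417 varves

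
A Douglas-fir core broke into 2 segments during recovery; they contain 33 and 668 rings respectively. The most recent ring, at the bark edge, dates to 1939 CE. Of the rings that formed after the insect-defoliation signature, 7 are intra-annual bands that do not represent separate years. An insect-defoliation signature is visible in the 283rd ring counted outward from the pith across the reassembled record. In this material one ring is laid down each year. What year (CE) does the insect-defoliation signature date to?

Total rings = 33 + 668 = 701.
701 − 283 = 418 rings lie beyond the insect-defoliation signature toward the bark edge.
Excluding 7 false rings: 418 − 7 = 411.
The ring at the bark edge is 1939 CE, so the insect-defoliation signature dates to 1939 − 411 = 1528 CE.

1528 CE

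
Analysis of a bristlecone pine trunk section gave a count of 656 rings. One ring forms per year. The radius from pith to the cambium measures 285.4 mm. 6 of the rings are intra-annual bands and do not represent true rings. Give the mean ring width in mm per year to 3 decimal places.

0.439 mm per year

Correcting the raw count gives 656 − 6 = 650 true rings.
Mean rate = 285.4 mm / 650 years ≈ 0.439 mm per year.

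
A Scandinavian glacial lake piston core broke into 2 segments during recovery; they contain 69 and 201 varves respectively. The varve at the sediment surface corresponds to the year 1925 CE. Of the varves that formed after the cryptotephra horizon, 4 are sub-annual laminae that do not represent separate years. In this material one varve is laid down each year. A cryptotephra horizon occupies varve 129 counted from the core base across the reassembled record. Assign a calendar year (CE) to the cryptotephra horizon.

1788 CE

Total varves = 69 + 201 = 270.
Between varve 129 and the sediment surface there are 270 − 129 = 141 varves.
Excluding 4 false varves: 141 − 4 = 137.
1925 − 137 = 1788 CE.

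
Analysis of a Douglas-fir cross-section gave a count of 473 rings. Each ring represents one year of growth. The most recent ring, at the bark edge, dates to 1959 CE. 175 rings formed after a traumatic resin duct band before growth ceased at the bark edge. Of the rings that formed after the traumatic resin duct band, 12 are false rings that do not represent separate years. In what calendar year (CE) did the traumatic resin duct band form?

175 rings post-date the traumatic resin duct band.
Removing the 12 false rings leaves 175 − 12 = 163 true rings beyond the traumatic resin duct band.
The ring at the bark edge is 1959 CE, so the traumatic resin duct band dates to 1959 − 163 = 1796 CE.

1796 CE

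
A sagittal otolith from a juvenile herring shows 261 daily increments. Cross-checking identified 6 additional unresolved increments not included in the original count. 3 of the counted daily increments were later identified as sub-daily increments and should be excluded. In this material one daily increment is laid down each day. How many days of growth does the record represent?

Correcting the raw count gives 261 − 3 + 6 = 264 true daily increments.
One daily increment per day makes the duration 264 days.

264 days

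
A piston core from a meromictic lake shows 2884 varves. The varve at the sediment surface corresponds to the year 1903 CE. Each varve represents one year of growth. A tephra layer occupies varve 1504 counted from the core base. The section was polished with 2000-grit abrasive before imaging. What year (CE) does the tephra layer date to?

523 CE

Between varve 1504 and the sediment surface there are 2884 − 1504 = 1380 varves.
Counting back 1380 years from 1903 CE places the tephra layer in 1903 − 1380 = 523 CE.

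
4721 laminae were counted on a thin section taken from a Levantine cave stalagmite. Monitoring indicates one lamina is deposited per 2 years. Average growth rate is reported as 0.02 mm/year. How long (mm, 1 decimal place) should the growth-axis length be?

At 2 years per lamina, 4721 × 2 = 9442 years.
9442 years at 0.02 mm/year gives 0.02 × 9442 = 188.8 mm.

188.8 mm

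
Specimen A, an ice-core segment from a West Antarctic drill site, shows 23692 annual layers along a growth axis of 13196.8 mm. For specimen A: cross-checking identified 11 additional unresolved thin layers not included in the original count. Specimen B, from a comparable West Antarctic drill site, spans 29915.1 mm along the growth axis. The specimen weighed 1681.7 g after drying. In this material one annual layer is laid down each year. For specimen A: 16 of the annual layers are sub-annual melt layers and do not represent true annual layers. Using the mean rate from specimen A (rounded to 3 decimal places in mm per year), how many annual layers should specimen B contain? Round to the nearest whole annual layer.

Specimen A: correcting the raw count gives 23692 − 16 + 11 = 23687 true annual layers.
A: Mean rate = 13196.8 mm / 23687 years ≈ 0.557 mm per year.
Specimen B: 29915.1 mm / 0.557 mm per year = 53707.54 years ≈ 53708 annual layers.

53708 annual layers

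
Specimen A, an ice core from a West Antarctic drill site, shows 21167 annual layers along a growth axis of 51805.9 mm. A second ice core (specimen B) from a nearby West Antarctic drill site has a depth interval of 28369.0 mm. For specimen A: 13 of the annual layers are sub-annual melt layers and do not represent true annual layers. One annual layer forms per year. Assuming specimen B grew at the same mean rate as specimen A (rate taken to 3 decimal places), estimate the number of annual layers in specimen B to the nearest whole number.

11584 annual layers

Specimen A: correcting the raw count gives 21167 − 13 = 21154 true annual layers.
A: Extension rate ≈ 51805.9 / 21154 = 2.449 mm/yr.
For B, 28369.0 / 2.449 = 11583.91 years ≈ 11584 annual layers.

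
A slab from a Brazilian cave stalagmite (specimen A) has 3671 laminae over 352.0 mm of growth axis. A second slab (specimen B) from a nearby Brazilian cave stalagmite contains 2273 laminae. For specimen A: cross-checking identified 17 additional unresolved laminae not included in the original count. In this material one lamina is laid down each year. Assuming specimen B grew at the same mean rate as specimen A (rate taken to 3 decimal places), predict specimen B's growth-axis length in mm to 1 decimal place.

215.9 mm

Specimen A: correcting the raw count gives 3671 + 17 = 3688 true laminae.
A: Extension rate ≈ 352.0 / 3688 = 0.095 mm/yr.
B's length ≈ 0.095 × 2273 = 215.9 mm.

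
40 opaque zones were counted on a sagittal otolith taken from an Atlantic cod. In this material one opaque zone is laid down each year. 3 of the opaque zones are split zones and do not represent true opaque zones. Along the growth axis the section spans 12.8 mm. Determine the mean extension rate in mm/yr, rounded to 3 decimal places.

0.346 mm/yr

Adjusted count: 40 − 3 = 37 opaque zones.
12.8 mm over 37 years gives 12.8 / 37 ≈ 0.346 mm/yr.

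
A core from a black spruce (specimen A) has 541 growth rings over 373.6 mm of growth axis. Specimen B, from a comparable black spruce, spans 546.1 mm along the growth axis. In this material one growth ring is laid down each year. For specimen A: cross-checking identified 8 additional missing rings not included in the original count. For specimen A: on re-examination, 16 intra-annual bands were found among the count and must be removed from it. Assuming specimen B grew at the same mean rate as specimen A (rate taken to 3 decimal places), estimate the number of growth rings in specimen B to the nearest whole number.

Specimen A: adjusted count: 541 − 16 + 8 = 533 growth rings.
A: Extension rate ≈ 373.6 / 533 = 0.701 mm/yr.
B spans 546.1 / 0.701 = 779.03 years ≈ 779 growth rings.

779 growth rings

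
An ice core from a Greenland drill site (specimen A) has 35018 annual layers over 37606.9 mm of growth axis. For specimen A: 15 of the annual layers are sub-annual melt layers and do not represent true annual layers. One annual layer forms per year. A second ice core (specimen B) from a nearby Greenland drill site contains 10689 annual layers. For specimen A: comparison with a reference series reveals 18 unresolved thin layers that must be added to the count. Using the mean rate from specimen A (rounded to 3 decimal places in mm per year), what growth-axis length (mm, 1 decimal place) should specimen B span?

11480.0 mm

Specimen A: true annual layer count = 35018 − 15 + 18 = 35021.
A: 37606.9 mm over 35021 years gives 37606.9 / 35021 ≈ 1.074 mm/yr.
For B, 1.074 mm/year × 10689 years = 11480.0 mm.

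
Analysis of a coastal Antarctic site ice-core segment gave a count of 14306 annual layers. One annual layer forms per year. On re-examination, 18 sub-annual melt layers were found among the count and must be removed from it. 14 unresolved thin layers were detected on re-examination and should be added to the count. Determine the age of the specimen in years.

14302 yr

After corrections the count is 14306 − 18 + 14 = 14302 annual layers.
At one annual layer per year, that is 14302 years.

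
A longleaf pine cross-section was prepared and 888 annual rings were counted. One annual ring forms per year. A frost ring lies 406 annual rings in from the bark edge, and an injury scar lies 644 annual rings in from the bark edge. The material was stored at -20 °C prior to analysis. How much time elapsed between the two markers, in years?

238 yr

The two markers are separated by 644 − 406 = 238 annual rings.
That is 238 years at one annual ring per year.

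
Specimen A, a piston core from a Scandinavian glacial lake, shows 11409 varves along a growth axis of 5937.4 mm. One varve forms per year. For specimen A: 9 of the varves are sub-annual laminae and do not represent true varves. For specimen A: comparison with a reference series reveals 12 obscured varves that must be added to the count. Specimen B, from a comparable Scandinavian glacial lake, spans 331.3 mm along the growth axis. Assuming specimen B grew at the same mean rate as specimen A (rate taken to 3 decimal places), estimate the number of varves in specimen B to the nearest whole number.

Specimen A: correcting the raw count gives 11409 − 9 + 12 = 11412 true varves.
A: 5937.4 mm over 11412 years gives 5937.4 / 11412 ≈ 0.520 mm/year.
Specimen B: 331.3 mm / 0.520 mm per year = 637.12 years ≈ 637 varves.

637 varves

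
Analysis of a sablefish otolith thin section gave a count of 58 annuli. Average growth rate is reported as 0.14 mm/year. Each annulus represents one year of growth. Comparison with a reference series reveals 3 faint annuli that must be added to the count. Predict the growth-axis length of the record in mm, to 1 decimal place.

Correcting the raw count gives 58 + 3 = 61 true annuli.
Length ≈ 0.14 × 61 = 8.5 mm.

8.5 mm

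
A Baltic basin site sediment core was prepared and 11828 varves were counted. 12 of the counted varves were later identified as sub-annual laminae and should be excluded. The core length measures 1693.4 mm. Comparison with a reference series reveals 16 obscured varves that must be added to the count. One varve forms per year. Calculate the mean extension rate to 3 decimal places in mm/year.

0.143 mm/year

Correcting the raw count gives 11828 − 12 + 16 = 11832 true varves.
Mean rate = 1693.4 mm / 11832 years ≈ 0.143 mm/year.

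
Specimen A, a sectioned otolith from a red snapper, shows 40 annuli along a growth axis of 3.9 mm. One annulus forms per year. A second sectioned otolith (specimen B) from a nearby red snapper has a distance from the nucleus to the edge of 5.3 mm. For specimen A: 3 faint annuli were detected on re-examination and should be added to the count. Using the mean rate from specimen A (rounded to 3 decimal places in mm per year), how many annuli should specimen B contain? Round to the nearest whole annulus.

Specimen A: true annulus count = 40 + 3 = 43.
A: Mean rate = 3.9 mm / 43 years ≈ 0.091 mm/year.
B spans 5.3 / 0.091 = 58.24 years ≈ 58 annuli.

58 annuli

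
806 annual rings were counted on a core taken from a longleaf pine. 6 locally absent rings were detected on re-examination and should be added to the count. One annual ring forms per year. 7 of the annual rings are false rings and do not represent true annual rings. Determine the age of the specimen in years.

After corrections the count is 806 − 7 + 6 = 805 annual rings.
At one annual ring per year, that is 805 years.

805 years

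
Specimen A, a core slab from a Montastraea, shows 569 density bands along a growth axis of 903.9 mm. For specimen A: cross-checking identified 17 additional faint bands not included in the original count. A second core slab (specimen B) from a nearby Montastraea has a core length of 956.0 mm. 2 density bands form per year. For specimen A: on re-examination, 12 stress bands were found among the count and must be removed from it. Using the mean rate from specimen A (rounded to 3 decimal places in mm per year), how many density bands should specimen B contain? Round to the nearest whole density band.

607 density bands

Specimen A: after corrections the count is 569 − 12 + 17 = 574 density bands.
Specimen A: dividing by 2 density bands per year: 574 / 2 = 287 years.
A: Mean rate = 903.9 mm / 287 years ≈ 3.149 mm/year.
B spans 956.0 / 3.149 = 303.59 years; at 2 density bands per year that is 303.59 × 2 ≈ 607 density bands.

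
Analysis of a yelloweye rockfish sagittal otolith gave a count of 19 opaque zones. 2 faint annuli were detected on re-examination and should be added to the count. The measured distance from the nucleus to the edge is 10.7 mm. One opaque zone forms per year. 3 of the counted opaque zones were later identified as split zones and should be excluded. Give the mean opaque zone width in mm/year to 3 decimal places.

0.594 mm/year

Adjusted count: 19 − 3 + 2 = 18 opaque zones.
Extension rate ≈ 10.7 / 18 = 0.594 mm/year.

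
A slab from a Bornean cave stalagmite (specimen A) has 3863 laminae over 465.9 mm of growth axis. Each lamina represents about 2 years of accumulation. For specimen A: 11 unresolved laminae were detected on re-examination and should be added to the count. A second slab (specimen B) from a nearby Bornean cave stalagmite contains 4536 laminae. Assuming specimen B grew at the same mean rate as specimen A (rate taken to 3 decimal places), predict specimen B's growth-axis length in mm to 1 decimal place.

544.3 mm

Specimen A: adjusted count: 3863 + 11 = 3874 laminae.
Specimen A: at 2 years per lamina, 3874 × 2 = 7748 years.
A: Extension rate ≈ 465.9 / 7748 = 0.060 mm/yr.
Specimen B: multiplying by 2 years per lamina: 4536 × 2 = 9072 years. B's length ≈ 0.060 × 9072 = 544.3 mm.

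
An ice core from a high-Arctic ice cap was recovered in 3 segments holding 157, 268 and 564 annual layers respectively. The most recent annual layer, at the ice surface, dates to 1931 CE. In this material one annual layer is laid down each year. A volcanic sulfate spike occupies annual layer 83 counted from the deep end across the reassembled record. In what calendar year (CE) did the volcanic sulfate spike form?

1025 CE

Total annual layers = 157 + 268 + 564 = 989.
The volcanic sulfate spike sits at annual layer 83 from the deep end, so 989 − 83 = 906 annual layers formed after it.
The annual layer at the ice surface is 1931 CE, so the volcanic sulfate spike dates to 1931 − 906 = 1025 CE.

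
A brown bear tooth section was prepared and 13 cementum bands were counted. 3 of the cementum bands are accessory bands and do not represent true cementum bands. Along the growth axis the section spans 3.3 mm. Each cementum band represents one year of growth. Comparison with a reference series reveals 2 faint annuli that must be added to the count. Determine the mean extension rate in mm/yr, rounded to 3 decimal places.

0.275 mm/yr

True cementum band count = 13 − 3 + 2 = 12.
Extension rate ≈ 3.3 / 12 = 0.275 mm/yr.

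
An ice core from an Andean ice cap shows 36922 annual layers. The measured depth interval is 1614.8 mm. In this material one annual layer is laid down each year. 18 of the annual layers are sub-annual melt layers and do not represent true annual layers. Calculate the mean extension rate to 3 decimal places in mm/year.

0.044 mm/year

Adjusted count: 36922 − 18 = 36904 annual layers.
Mean rate = 1614.8 mm / 36904 years ≈ 0.044 mm/year.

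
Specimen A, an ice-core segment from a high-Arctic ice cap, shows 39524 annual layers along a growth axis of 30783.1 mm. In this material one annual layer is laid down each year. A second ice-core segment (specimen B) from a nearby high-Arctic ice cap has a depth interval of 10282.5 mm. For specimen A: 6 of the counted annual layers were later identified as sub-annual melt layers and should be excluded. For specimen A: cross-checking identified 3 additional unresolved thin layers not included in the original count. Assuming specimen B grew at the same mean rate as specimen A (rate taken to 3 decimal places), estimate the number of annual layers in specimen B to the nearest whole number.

13200 annual layers

Specimen A: correcting the raw count gives 39524 − 6 + 3 = 39521 true annual layers.
A: Mean rate = 30783.1 mm / 39521 years ≈ 0.779 mm per year.
Specimen B: 10282.5 mm / 0.779 mm per year = 13199.61 years ≈ 13200 annual layers.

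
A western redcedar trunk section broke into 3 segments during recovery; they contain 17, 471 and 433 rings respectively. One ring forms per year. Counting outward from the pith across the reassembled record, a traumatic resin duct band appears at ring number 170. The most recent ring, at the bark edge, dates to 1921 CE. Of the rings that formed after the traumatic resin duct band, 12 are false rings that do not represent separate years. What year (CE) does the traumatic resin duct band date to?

Total rings = 17 + 471 + 433 = 921.
The traumatic resin duct band sits at ring 170 from the pith, so 921 − 170 = 751 rings formed after it.
Excluding 12 false rings: 751 − 12 = 739.
The ring at the bark edge is 1921 CE, so the traumatic resin duct band dates to 1921 − 739 = 1182 CE.

1182 CE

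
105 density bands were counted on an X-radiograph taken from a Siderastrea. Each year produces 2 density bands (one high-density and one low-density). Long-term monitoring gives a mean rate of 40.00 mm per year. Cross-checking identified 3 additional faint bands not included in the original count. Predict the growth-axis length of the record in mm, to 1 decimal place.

Correcting the raw count gives 105 + 3 = 108 true density bands.
Dividing by 2 density bands per year: 108 / 2 = 54 years.
Length ≈ 40.00 × 54 = 2160.0 mm.

2160.0 mm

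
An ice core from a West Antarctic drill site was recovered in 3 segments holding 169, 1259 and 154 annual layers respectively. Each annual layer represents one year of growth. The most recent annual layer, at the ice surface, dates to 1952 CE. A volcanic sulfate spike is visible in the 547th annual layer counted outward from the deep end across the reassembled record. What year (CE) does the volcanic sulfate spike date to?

917 CE

Total annual layers = 169 + 1259 + 154 = 1582.
The volcanic sulfate spike sits at annual layer 547 from the deep end, so 1582 − 547 = 1035 annual layers formed after it.
The annual layer at the ice surface is 1952 CE, so the volcanic sulfate spike dates to 1952 − 1035 = 917 CE.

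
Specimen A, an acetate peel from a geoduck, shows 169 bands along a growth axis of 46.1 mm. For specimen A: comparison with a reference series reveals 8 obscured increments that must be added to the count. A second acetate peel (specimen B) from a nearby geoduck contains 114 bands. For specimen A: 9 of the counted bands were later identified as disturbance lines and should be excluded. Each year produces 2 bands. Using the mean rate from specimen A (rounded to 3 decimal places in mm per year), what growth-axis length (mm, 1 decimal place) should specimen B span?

Specimen A: correcting the raw count gives 169 − 9 + 8 = 168 true bands.
Specimen A: dividing by 2 bands per year: 168 / 2 = 84 years.
A: Mean rate = 46.1 mm / 84 years ≈ 0.549 mm/year.
Specimen B: dividing by 2 bands per year: 114 / 2 = 57 years. B's length ≈ 0.549 × 57 = 31.3 mm.

31.3 mm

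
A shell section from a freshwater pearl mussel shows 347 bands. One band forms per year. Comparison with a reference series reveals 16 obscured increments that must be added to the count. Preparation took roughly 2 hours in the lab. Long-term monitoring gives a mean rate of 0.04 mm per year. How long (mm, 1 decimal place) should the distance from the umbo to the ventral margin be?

Correcting the raw count gives 347 + 16 = 363 true bands.
363 years at 0.04 mm/year gives 0.04 × 363 = 14.5 mm.

14.5 mm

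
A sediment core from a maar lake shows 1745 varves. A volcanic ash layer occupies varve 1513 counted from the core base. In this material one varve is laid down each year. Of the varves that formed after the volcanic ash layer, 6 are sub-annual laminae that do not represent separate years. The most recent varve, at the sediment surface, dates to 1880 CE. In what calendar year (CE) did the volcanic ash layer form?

1745 − 1513 = 232 varves lie beyond the volcanic ash layer toward the sediment surface.
Removing the 6 false varves leaves 232 − 6 = 226 true varves beyond the volcanic ash layer.
1880 − 226 = 1654 CE.

1654 CE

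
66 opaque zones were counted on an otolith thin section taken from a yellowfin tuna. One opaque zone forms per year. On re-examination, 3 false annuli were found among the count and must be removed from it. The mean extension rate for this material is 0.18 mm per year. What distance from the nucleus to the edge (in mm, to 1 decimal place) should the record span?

Correcting the raw count gives 66 − 3 = 63 true opaque zones.
63 years at 0.18 mm/year gives 0.18 × 63 = 11.3 mm.

11.3 mm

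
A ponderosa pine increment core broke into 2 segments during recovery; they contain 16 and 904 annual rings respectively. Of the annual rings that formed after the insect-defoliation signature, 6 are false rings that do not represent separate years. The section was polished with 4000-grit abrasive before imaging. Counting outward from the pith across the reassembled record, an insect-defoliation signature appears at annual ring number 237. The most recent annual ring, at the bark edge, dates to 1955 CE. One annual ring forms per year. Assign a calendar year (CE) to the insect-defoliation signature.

1278 CE

Total annual rings = 16 + 904 = 920.
Between annual ring 237 and the bark edge there are 920 − 237 = 683 annual rings.
Excluding 6 false annual rings: 683 − 6 = 677.
1955 − 677 = 1278 CE.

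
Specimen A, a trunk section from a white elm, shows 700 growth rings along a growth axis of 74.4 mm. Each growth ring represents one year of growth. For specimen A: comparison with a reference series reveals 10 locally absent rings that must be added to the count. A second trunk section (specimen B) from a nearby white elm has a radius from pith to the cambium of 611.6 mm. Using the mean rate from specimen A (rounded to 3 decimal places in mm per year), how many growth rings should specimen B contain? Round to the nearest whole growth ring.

Specimen A: correcting the raw count gives 700 + 10 = 710 true growth rings.
A: Extension rate ≈ 74.4 / 710 = 0.105 mm per year.
For B, 611.6 / 0.105 = 5824.76 years ≈ 5825 growth rings.

5825 growth rings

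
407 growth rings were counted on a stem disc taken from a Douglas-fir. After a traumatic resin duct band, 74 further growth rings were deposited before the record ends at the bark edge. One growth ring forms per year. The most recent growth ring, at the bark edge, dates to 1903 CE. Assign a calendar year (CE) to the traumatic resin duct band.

74 growth rings formed after the traumatic resin duct band.
1903 − 74 = 1829 CE.

1829 CE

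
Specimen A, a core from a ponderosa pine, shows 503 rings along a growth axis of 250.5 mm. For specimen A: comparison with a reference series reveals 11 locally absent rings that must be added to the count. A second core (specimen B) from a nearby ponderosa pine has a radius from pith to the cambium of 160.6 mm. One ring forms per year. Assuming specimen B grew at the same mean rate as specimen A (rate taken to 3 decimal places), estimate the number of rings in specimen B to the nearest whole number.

Specimen A: adjusted count: 503 + 11 = 514 rings.
A: 250.5 mm over 514 years gives 250.5 / 514 ≈ 0.487 mm per year.
B spans 160.6 / 0.487 = 329.77 years ≈ 330 rings.

330 rings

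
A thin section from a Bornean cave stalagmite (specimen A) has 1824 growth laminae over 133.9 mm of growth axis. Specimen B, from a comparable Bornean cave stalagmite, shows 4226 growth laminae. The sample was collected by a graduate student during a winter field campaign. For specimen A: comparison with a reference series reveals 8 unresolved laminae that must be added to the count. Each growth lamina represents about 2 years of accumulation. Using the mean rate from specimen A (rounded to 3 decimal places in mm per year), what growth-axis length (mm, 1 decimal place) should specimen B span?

312.7 mm

Specimen A: true growth lamina count = 1824 + 8 = 1832.
Specimen A: multiplying by 2 years per growth lamina: 1832 × 2 = 3664 years.
A: Mean rate = 133.9 mm / 3664 years ≈ 0.037 mm per year.
Specimen B: at 2 years per growth lamina, 4226 × 2 = 8452 years. Length of B = 0.037 × 8452 = 312.7 mm.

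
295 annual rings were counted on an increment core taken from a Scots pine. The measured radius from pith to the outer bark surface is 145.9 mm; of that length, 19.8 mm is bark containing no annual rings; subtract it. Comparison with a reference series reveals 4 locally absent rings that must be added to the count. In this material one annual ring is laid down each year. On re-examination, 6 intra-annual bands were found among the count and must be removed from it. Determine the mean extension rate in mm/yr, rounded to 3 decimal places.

0.430 mm/yr

True annual ring count = 295 − 6 + 4 = 293.
Net length = 145.9 − 19.8 = 126.1 mm.
Extension rate ≈ 126.1 / 293 = 0.430 mm/yr.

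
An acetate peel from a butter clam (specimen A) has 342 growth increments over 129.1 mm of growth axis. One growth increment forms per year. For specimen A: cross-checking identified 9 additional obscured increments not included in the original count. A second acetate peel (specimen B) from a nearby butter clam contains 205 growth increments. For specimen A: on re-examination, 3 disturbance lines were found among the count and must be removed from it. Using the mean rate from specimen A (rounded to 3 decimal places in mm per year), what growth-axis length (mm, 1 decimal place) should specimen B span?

76.1 mm

Specimen A: adjusted count: 342 − 3 + 9 = 348 growth increments.
A: Mean rate = 129.1 mm / 348 years ≈ 0.371 mm/year.
Length of B = 0.371 × 205 = 76.1 mm.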